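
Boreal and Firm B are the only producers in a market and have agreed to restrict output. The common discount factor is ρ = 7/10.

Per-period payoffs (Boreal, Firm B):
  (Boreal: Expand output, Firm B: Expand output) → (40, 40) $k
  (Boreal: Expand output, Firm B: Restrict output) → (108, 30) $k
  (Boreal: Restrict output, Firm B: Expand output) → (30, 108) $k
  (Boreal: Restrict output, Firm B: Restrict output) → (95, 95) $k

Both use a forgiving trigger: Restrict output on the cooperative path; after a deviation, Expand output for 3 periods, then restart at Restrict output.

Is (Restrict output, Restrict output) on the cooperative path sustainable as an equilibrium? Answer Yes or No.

Yes

IC: ρ+…+ρ^3 ≥ (108−95)/(95−40) = 13/55.
At ρ = 7/10: partial sum = 1.5330 ≥ 0.2364. Cooperation sustainable.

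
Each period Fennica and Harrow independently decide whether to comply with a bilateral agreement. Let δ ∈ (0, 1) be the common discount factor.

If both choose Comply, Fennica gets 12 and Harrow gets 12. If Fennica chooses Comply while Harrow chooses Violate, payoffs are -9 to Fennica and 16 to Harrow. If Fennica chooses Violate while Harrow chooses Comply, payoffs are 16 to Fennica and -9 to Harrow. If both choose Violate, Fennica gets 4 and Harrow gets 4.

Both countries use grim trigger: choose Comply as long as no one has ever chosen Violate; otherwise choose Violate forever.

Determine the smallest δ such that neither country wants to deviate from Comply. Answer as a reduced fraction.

1/3

12/(1−δ) ≥ 16 + 4δ/(1−δ)
12 ≥ 16 − 12δ
δ ≥ 4/12 = 1/3.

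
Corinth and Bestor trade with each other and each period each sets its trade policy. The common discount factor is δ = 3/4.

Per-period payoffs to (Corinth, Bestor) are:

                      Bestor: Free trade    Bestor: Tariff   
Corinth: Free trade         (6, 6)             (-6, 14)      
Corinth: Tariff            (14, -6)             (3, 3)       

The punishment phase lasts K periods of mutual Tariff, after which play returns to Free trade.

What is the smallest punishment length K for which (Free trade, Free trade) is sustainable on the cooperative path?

IC: δ(1−δ^K)/(1−δ) ≥ (14−6)/(6−3) = 8/3.
With δ = 3/4: need 1 − δ^K ≥ 8/3·(1−3/4)/(3/4), i.e. δ^K ≤ 0.1111.
Since (3/4)^7 = 0.1335 and (3/4)^8 = 0.1001, the smallest such K is 8.

8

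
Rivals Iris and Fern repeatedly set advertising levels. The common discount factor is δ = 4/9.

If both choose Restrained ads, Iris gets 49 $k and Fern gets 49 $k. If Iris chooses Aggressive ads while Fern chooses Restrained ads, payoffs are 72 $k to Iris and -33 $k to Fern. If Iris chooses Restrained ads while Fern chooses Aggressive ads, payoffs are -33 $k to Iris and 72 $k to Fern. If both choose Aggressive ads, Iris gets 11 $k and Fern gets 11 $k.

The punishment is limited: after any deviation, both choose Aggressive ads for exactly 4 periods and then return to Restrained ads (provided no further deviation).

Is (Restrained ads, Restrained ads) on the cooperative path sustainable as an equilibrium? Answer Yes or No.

Comparing payoff streams over the 5 periods until play realigns: cooperate → 49(1+δ+…+δ^4); deviate → 72 + 11(δ+…+δ^4).
Cooperation is sustained iff (49−11)(δ+…+δ^4) ≥ 72−49.
δ+…+δ^4 = 4/9·(1−(4/9)^4)/(1−4/9) = 0.7688, and (72−49)/(49−11) = 0.6053.
0.7688 ≥ 0.6053, so cooperation is sustainable.

Yes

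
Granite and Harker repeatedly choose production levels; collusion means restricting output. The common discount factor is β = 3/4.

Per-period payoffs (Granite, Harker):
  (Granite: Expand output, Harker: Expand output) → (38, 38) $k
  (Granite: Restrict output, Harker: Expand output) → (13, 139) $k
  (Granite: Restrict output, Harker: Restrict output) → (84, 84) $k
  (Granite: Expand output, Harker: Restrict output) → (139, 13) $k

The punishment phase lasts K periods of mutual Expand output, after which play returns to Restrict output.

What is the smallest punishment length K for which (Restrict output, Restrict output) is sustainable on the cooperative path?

2

IC: β(1−β^K)/(1−β) ≥ (139−84)/(84−38) = 55/46.
With β = 3/4: need 1 − β^K ≥ 55/46·(1−3/4)/(3/4), i.e. β^K ≤ 0.6014.
Since (3/4)^1 = 0.7500 and (3/4)^2 = 0.5625, the smallest such K is 2.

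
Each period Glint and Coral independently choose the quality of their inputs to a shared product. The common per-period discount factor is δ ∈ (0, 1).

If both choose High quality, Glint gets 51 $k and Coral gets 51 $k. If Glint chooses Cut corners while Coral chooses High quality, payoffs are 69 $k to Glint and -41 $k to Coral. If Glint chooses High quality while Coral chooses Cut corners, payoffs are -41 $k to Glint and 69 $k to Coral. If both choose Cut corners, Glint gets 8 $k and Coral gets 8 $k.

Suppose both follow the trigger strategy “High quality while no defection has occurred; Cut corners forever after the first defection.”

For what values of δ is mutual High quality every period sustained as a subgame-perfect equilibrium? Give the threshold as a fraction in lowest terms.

18/61

Cooperation forever yields 51 each period: 51/(1−δ).
Deviating yields 69 once, then 8 forever: 69 + 8δ/(1−δ).
No profitable deviation requires 51/(1−δ) ≥ 69 + 8δ/(1−δ).
Multiplying by (1−δ): 51 ≥ 69(1−δ) + 8δ = 69 − 61δ.
So 61δ ≥ 18, i.e. δ ≥ 18/61.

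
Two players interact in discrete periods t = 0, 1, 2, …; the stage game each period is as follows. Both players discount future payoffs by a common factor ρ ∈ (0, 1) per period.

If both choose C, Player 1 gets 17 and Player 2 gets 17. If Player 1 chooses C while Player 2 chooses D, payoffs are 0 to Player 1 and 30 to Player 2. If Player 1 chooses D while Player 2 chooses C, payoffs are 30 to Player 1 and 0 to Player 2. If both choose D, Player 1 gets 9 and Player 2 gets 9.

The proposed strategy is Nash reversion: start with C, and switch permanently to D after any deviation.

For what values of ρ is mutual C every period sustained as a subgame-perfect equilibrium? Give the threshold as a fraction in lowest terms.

Cooperation forever yields 17 each period: 17/(1−ρ).
Deviating yields 30 once, then 9 forever: 30 + 9ρ/(1−ρ).
No profitable deviation requires 17/(1−ρ) ≥ 30 + 9ρ/(1−ρ).
Multiplying by (1−ρ): 17 ≥ 30(1−ρ) + 9ρ = 30 − 21ρ.
So 21ρ ≥ 13, i.e. ρ ≥ 13/21.

13/21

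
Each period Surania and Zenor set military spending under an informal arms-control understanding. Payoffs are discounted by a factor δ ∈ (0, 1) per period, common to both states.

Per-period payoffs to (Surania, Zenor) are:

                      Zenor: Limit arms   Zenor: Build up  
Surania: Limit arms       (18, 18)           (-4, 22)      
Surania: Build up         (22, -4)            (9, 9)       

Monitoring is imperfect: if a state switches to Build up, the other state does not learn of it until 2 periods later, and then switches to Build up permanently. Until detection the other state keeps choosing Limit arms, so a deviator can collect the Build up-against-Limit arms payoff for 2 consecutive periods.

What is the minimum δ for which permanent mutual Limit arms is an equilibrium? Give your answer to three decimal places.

0.555

The best deviation is to choose Build up for all 2 undetected periods, earning 22 each, then 9 forever once detected.
Deviation value: 22(1−δ^2)/(1−δ) + 9δ^2/(1−δ); cooperation value: 18/(1−δ).
IC: 18 ≥ 22(1−δ^2) + 9δ^2 = 22 − 13δ^2.
So δ^2 ≥ 4/13, giving δ ≥ (4/13)^(1/2) ≈ 0.555.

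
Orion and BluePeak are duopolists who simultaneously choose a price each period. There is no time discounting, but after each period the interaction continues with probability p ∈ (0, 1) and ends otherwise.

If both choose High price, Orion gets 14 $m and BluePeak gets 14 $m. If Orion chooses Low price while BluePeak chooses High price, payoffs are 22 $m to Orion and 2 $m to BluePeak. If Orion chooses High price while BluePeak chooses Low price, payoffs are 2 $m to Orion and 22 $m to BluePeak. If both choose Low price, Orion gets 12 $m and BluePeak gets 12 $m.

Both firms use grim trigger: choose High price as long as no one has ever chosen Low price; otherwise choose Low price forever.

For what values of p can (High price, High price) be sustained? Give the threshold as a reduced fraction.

4/5

Expected cooperation value is 14 + p·14 + p²·14 + … = 14/(1−p); deviation gives 22 + p·12/(1−p).
14 ≥ 22(1−p) + 12p ⇒ 10p ≥ 8 ⇒ p ≥ 8/10 = 4/5.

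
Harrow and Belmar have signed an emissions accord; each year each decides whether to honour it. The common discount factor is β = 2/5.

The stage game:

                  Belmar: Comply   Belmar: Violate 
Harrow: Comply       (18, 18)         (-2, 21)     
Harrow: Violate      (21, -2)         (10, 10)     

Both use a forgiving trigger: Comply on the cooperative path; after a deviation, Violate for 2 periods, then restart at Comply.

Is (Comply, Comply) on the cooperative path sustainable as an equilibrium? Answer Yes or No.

Comparing payoff streams over the 3 periods until play realigns: cooperate → 18(1+β+…+β^2); deviate → 21 + 10(β+…+β^2).
Cooperation is sustained iff (18−10)(β+…+β^2) ≥ 21−18.
β+…+β^2 = 2/5·(1−(2/5)^2)/(1−2/5) = 0.5600, and (21−18)/(18−10) = 0.3750.
0.5600 ≥ 0.3750, so cooperation is sustainable.

Yes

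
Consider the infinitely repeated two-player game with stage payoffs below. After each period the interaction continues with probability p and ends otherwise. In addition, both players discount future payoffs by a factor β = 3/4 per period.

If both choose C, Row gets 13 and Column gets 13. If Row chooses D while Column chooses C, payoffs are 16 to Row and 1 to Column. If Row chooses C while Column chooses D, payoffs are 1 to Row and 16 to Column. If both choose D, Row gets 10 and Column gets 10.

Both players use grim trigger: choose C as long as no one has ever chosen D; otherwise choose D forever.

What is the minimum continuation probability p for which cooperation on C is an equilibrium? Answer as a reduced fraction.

2/3

Expected continuation weight on next period's payoff is β·p = 3/4·p, which plays the role of the discount factor.
Cooperation requires 3/4·p ≥ (16−13)/(16−10) = 1/2, hence p ≥ 2/3.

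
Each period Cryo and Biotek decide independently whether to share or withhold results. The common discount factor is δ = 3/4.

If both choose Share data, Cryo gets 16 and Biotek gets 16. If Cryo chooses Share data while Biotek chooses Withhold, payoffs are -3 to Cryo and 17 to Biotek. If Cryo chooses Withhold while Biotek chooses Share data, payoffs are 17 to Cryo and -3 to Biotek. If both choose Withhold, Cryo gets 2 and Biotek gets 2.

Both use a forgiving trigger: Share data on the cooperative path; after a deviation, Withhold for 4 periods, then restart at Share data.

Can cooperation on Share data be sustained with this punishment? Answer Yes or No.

A one-shot deviation gives 17 now, then 2 for 4 periods, then back to 16.
Gain from deviating: (17−16) today; loss: (16−2) in each of the next 4 periods.
No-deviation condition: (16−2)(δ+…+δ^4) ≥ 17−16, i.e. δ+…+δ^4 ≥ 1/14.
At δ = 3/4: δ+…+δ^4 = 2.0508 ≥ 0.0714.
So cooperation is sustainable.

Yes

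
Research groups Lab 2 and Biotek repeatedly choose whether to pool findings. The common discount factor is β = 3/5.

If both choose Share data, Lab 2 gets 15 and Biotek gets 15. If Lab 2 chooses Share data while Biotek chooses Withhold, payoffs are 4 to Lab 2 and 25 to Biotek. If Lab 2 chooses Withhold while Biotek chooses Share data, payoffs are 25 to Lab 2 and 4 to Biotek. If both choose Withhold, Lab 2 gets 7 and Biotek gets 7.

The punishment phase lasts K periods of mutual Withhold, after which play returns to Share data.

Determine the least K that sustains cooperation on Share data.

Need Σ_{k=1}^{K} β^k ≥ (25−15)/(15−7) = 1.2500 at β = 3/5.
At K = 3 the sum is 1.1760 < 1.2500; at K = 4 it is 1.3056 ≥ 1.2500.
So the minimum punishment length is K = 4.

4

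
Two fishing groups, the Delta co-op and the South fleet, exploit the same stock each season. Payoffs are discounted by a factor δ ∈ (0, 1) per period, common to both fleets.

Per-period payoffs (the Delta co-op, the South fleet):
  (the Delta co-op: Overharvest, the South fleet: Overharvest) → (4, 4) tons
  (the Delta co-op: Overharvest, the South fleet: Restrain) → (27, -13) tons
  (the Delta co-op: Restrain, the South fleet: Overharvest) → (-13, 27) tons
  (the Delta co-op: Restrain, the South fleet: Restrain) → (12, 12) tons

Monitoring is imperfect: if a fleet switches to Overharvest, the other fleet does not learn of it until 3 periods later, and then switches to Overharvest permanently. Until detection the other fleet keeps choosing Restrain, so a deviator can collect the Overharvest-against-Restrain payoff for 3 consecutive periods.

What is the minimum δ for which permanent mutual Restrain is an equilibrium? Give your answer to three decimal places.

0.867

A deviator earns 27 for 3 periods, then 4 forever; cooperating earns 12 forever. Multiplying the IC by (1−δ):
12 ≥ 27(1−δ^3) + 4δ^3, so 23·δ^3 ≥ 15 and δ^3 ≥ 15/23.
δ ≥ (15/23)^(1/3) ≈ 0.867.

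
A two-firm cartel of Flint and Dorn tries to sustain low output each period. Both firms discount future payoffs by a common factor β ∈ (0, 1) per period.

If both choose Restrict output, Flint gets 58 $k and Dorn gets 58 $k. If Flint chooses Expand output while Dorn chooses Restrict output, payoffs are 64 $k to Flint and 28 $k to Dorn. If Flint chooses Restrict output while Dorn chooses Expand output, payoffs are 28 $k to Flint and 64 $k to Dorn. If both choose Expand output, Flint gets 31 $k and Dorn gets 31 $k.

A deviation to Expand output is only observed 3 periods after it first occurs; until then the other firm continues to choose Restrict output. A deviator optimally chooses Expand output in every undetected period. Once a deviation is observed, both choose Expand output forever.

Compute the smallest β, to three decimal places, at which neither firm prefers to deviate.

0.567

Deviating for the 3 undetected periods gains 64−58 = 6 per period over cooperation, then loses 58−31 = 27 per period forever once punishment starts.
Gain: 6(1 + β + … + β^2); loss: 27·β^3/(1−β).
No profitable deviation ⇔ 6(1−β^3) ≤ 27·β^3, i.e. β^3 ≥ 6/(6+27) = 2/11.
Hence β ≥ (2/11)^(1/3) ≈ 0.567.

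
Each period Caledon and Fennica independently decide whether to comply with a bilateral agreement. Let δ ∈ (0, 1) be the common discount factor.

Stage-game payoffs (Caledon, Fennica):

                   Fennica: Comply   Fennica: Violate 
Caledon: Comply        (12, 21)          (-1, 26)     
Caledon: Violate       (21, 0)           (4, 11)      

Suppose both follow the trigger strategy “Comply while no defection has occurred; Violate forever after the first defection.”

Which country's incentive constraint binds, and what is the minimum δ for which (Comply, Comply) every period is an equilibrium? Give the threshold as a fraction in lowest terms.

Caledon; δ ≥ 9/17

Caledon's threshold: (21−12)/(21−4) = 9/17.
Fennica's threshold: (26−21)/(26−11) = 1/3.
9/17 > 1/3, so Caledon binds and δ* = 9/17.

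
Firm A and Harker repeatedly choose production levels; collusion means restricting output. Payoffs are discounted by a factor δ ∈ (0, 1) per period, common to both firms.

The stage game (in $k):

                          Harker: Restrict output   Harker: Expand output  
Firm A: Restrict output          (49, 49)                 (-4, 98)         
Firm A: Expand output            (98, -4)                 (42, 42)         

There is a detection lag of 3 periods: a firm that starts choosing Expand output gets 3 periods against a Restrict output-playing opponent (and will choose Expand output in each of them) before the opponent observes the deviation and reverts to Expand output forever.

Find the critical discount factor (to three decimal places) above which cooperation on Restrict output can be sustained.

The best deviation is to choose Expand output for all 3 undetected periods, earning 98 each, then 42 forever once detected.
Deviation value: 98(1−δ^3)/(1−δ) + 42δ^3/(1−δ); cooperation value: 49/(1−δ).
IC: 49 ≥ 98(1−δ^3) + 42δ^3 = 98 − 56δ^3.
So δ^3 ≥ 49/56 = 7/8, giving δ ≥ (7/8)^(1/3) ≈ 0.956.

0.956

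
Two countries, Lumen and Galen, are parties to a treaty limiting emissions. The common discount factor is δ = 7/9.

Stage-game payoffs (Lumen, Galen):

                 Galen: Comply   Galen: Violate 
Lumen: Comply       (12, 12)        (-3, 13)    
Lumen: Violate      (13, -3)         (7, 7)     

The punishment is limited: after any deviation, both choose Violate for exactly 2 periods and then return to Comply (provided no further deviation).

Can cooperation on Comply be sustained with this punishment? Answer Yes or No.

A one-shot deviation gives 13 now, then 7 for 2 periods, then back to 12.
Gain from deviating: (13−12) today; loss: (12−7) in each of the next 2 periods.
No-deviation condition: (12−7)(δ+…+δ^2) ≥ 13−12, i.e. δ+…+δ^2 ≥ 1/5.
At δ = 7/9: δ+…+δ^2 = 1.3827 ≥ 0.2000.
So cooperation is sustainable.

Yes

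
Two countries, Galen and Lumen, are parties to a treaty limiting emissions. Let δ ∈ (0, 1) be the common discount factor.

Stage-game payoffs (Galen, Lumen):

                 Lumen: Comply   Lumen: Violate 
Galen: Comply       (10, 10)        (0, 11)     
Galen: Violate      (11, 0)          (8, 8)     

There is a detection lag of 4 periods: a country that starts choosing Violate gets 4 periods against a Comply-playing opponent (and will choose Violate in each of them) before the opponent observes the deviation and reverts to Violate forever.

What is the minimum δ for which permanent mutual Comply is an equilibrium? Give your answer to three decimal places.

A deviator earns 11 for 4 periods, then 8 forever; cooperating earns 10 forever. Multiplying the IC by (1−δ):
10 ≥ 11(1−δ^4) + 8δ^4, so 3·δ^4 ≥ 1 and δ^4 ≥ 1/3.
δ ≥ (1/3)^(1/4) ≈ 0.760.

0.760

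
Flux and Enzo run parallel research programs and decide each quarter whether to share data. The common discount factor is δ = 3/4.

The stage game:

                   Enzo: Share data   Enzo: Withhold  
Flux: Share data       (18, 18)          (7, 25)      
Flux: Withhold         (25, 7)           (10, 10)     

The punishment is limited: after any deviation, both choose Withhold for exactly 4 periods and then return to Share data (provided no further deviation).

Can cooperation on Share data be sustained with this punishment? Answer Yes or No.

Yes

IC: δ+…+δ^4 ≥ (25−18)/(18−10) = 7/8.
At δ = 3/4: partial sum = 2.0508 ≥ 0.8750. Cooperation sustainable.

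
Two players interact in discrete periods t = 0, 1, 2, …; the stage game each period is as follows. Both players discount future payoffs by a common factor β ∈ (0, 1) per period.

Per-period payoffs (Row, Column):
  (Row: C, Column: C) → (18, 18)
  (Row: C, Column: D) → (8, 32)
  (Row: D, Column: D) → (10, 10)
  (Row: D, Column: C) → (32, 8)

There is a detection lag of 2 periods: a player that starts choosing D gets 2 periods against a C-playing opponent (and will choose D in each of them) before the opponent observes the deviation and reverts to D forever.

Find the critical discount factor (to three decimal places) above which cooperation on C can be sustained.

A deviator earns 32 for 2 periods, then 10 forever; cooperating earns 18 forever. Multiplying the IC by (1−β):
18 ≥ 32(1−β^2) + 10β^2, so 22·β^2 ≥ 14 and β^2 ≥ 7/11.
β ≥ (7/11)^(1/2) ≈ 0.798.

0.798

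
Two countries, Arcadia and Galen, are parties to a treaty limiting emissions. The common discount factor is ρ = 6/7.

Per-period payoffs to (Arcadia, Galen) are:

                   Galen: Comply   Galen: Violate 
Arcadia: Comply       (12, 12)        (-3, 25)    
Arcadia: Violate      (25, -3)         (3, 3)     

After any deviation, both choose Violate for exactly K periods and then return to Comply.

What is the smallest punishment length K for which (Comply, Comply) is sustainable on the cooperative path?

2

Need Σ_{k=1}^{K} ρ^k ≥ (25−12)/(12−3) = 1.4444 at ρ = 6/7.
At K = 1 the sum is 0.8571 < 1.4444; at K = 2 it is 1.5918 ≥ 1.4444.
So the minimum punishment length is K = 2.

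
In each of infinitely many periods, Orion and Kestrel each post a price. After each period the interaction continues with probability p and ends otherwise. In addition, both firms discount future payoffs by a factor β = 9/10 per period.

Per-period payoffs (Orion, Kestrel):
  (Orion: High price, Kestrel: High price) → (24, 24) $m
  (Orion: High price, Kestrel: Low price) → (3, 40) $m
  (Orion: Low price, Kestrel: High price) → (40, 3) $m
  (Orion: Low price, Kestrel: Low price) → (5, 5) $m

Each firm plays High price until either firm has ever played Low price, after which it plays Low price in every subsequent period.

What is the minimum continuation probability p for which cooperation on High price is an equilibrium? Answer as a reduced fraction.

32/63

With continuation probability p and discount β, the effective per-period discount factor is βp.
Grim-trigger IC: βp ≥ (40−24)/(40−5) = 16/35.
So p ≥ (16/35)/(9/10) = 32/63.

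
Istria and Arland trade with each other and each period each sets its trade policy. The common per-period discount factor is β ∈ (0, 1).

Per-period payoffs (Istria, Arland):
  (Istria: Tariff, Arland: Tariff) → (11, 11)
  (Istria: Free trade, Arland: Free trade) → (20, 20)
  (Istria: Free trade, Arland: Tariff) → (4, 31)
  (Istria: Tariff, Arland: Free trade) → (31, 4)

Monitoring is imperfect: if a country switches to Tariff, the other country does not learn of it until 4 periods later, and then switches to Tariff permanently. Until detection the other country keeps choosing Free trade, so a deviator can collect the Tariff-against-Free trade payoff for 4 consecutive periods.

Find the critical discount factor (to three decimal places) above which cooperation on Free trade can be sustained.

0.861

Deviating for the 4 undetected periods gains 31−20 = 11 per period over cooperation, then loses 20−11 = 9 per period forever once punishment starts.
Gain: 11(1 + β + … + β^3); loss: 9·β^4/(1−β).
No profitable deviation ⇔ 11(1−β^4) ≤ 9·β^4, i.e. β^4 ≥ 11/(11+9) = 11/20.
Hence β ≥ (11/20)^(1/4) ≈ 0.861.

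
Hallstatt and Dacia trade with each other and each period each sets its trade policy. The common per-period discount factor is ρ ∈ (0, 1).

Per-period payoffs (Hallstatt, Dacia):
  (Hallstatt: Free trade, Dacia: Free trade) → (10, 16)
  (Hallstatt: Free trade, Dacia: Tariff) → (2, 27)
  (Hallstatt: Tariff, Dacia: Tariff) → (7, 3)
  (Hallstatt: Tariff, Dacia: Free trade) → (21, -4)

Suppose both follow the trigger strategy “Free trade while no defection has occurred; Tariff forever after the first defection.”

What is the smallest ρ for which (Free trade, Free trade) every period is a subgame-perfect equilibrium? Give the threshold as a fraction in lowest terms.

For Hallstatt: deviation gain 21−10 = 11, per-period punishment loss 10−7 = 3. IC gives ρ ≥ 11/14.
For Dacia: gain 11, loss 13 per period, so ρ ≥ 11/24.
The tighter constraint is Hallstatt's, so cooperation needs ρ ≥ 11/14.

11/14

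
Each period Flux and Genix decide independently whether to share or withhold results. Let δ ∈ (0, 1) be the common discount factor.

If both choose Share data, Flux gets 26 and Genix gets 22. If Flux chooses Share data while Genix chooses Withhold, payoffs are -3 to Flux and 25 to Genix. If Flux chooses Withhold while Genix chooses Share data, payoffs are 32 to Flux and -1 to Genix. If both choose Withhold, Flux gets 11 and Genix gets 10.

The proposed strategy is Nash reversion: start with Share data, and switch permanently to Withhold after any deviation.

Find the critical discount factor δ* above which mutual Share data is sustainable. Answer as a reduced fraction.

Flux's threshold: (32−26)/(32−11) = 2/7.
Genix's threshold: (25−22)/(25−10) = 1/5.
2/7 > 1/5, so Flux binds and δ* = 2/7.

2/7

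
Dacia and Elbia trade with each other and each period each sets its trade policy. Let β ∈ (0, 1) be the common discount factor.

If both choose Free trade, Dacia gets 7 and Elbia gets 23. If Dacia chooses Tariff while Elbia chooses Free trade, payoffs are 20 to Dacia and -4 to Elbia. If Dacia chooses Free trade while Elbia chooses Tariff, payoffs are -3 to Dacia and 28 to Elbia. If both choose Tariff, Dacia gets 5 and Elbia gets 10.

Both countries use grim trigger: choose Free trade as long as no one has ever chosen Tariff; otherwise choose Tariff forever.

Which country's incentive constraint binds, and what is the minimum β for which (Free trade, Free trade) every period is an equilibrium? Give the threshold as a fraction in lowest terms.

Dacia: cooperation gives 7 each period; deviation gives 20 once then 5 forever.
  7/(1−β) ≥ 20 + 5β/(1−β) ⇒ β ≥ 13/15.
Elbia: cooperation gives 23 each period; deviation gives 28 once then 10 forever.
  β ≥ 5/18.
Both must hold, so the binding constraint is Dacia's: β ≥ 13/15.

Dacia; β ≥ 13/15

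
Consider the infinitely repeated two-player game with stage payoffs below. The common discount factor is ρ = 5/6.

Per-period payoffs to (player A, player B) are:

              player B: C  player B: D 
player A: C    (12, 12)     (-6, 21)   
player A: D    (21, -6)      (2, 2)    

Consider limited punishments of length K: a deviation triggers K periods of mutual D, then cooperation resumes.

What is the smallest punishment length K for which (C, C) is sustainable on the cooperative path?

No profitable deviation requires (12−2)(ρ+…+ρ^K) ≥ 21−12, i.e. ρ+…+ρ^K ≥ 9/10 ≈ 0.9000.
With ρ = 5/6, the partial sums are K=1: 0.8333, K=2: 1.5278.
K = 2 is the first length at which the sum reaches 0.9000.

2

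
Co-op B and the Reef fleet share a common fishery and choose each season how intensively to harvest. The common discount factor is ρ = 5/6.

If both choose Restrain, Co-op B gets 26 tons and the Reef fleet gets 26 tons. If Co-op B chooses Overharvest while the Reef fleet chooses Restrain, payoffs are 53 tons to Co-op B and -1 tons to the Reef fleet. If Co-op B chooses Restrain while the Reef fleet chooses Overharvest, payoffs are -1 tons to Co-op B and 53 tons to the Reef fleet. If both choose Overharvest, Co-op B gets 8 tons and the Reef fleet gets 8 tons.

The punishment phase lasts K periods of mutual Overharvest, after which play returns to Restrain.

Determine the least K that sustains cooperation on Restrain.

No profitable deviation requires (26−8)(ρ+…+ρ^K) ≥ 53−26, i.e. ρ+…+ρ^K ≥ 3/2 ≈ 1.5000.
With ρ = 5/6, the partial sums are K=1: 0.8333, K=2: 1.5278.
K = 2 is the first length at which the sum reaches 1.5000.

2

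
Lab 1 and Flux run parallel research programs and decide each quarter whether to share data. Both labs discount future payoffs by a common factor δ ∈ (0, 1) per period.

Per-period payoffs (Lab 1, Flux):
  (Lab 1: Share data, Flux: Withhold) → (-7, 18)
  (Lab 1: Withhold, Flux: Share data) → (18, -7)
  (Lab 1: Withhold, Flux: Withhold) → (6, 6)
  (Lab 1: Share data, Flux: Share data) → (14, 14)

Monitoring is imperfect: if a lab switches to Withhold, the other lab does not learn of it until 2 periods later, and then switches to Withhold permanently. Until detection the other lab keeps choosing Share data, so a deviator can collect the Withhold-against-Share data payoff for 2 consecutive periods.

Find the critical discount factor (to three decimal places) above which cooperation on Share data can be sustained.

0.577

Deviating for the 2 undetected periods gains 18−14 = 4 per period over cooperation, then loses 14−6 = 8 per period forever once punishment starts.
Gain: 4(1 + δ + … + δ^1); loss: 8·δ^2/(1−δ).
No profitable deviation ⇔ 4(1−δ^2) ≤ 8·δ^2, i.e. δ^2 ≥ 4/(4+8) = 1/3.
Hence δ ≥ (1/3)^(1/2) ≈ 0.577.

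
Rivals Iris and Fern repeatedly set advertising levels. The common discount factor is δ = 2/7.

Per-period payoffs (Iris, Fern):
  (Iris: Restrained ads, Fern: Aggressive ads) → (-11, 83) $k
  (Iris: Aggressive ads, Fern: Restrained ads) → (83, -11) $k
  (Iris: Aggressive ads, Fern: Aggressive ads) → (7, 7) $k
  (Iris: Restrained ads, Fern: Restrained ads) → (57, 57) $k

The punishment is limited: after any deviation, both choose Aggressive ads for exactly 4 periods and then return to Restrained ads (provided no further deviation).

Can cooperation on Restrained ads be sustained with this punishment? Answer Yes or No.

Comparing payoff streams over the 5 periods until play realigns: cooperate → 57(1+δ+…+δ^4); deviate → 83 + 7(δ+…+δ^4).
Cooperation is sustained iff (57−7)(δ+…+δ^4) ≥ 83−57.
δ+…+δ^4 = 2/7·(1−(2/7)^4)/(1−2/7) = 0.3973, and (83−57)/(57−7) = 0.5200.
0.3973 < 0.5200, so cooperation is not sustainable.

No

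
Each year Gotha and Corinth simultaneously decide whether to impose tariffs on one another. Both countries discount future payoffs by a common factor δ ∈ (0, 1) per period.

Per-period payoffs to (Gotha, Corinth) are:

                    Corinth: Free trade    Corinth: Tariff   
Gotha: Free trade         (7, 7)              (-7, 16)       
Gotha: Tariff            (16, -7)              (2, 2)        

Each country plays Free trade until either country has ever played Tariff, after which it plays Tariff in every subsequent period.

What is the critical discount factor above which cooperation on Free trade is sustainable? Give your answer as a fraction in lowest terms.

9/14

Under grim trigger the critical discount factor is (T−C)/(T−P) with T = 16, C = 7, P = 2.
δ* = (16−7)/(16−2) = 9/14.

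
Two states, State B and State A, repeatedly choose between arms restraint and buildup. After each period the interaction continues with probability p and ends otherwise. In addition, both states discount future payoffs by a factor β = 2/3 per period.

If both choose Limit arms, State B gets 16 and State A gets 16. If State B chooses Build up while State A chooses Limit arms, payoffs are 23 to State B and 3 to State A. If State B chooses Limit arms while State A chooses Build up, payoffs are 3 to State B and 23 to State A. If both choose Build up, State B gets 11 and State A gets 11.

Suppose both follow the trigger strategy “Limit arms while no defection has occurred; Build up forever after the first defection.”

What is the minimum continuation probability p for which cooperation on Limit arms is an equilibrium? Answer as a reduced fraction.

7/8

With continuation probability p and discount β, the effective per-period discount factor is βp.
Grim-trigger IC: βp ≥ (23−16)/(23−11) = 7/12.
So p ≥ (7/12)/(2/3) = 7/8.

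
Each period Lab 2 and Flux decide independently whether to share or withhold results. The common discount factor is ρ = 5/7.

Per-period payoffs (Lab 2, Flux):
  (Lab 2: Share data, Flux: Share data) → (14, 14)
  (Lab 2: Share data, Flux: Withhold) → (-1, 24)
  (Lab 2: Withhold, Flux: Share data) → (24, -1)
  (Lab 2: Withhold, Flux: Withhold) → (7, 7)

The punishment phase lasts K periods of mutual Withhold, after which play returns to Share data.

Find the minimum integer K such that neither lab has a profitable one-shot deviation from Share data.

No profitable deviation requires (14−7)(ρ+…+ρ^K) ≥ 24−14, i.e. ρ+…+ρ^K ≥ 10/7 ≈ 1.4286.
With ρ = 5/7, the partial sums are K=1: 0.7143, K=2: 1.2245, K=3: 1.5889.
K = 3 is the first length at which the sum reaches 1.4286.

3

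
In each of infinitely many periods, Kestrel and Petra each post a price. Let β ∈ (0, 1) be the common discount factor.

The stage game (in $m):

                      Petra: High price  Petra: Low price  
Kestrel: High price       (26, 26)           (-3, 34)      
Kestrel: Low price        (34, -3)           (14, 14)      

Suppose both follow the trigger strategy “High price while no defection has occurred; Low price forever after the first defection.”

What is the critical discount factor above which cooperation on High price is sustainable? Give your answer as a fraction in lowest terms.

26/(1−β) ≥ 34 + 14β/(1−β)
26 ≥ 34 − 20β
β ≥ 8/20 = 2/5.

2/5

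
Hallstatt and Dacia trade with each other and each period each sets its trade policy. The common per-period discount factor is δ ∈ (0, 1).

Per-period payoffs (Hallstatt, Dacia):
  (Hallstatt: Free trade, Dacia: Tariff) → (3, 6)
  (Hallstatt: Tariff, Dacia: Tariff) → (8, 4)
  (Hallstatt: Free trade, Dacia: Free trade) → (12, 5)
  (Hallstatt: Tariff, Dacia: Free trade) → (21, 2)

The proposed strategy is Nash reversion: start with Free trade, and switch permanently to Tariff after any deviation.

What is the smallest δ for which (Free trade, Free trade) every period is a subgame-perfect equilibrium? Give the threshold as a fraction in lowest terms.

Hallstatt: cooperation gives 12 each period; deviation gives 21 once then 8 forever.
  12/(1−δ) ≥ 21 + 8δ/(1−δ) ⇒ δ ≥ 9/13.
Dacia: cooperation gives 5 each period; deviation gives 6 once then 4 forever.
  δ ≥ 1/2.
Both must hold, so the binding constraint is Hallstatt's: δ ≥ 9/13.

9/13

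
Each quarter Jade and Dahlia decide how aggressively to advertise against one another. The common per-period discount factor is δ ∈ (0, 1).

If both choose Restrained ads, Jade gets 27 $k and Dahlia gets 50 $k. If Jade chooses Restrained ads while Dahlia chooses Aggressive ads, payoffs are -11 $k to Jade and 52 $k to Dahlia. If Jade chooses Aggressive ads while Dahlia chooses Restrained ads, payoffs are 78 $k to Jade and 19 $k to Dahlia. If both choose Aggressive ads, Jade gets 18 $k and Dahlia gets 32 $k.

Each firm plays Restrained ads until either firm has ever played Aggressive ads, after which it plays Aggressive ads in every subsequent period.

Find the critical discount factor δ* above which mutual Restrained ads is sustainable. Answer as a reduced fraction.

Jade's threshold: (78−27)/(78−18) = 17/20.
Dahlia's threshold: (52−50)/(52−32) = 1/10.
17/20 > 1/10, so Jade binds and δ* = 17/20.

17/20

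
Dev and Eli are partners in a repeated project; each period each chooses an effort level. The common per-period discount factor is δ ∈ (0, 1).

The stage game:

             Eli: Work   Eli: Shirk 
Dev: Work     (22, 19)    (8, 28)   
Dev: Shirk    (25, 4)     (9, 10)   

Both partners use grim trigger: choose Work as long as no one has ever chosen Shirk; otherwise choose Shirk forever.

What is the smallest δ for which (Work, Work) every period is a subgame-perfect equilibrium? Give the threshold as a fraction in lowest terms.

1/2

For Dev: deviation gain 25−22 = 3, per-period punishment loss 22−9 = 13. IC gives δ ≥ 3/16.
For Eli: gain 9, loss 9 per period, so δ ≥ 9/18 = 1/2.
The tighter constraint is Eli's, so cooperation needs δ ≥ 1/2.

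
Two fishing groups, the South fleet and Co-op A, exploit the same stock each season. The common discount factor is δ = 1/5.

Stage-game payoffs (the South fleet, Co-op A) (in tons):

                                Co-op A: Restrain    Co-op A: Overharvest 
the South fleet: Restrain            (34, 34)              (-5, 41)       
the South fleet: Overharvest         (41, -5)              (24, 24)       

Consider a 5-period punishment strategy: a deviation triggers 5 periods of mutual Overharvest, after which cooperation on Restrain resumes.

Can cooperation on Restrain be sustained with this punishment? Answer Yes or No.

IC: δ+…+δ^5 ≥ (41−34)/(34−24) = 7/10.
At δ = 1/5: partial sum = 0.2499 < 0.7000. Cooperation not sustainable.

No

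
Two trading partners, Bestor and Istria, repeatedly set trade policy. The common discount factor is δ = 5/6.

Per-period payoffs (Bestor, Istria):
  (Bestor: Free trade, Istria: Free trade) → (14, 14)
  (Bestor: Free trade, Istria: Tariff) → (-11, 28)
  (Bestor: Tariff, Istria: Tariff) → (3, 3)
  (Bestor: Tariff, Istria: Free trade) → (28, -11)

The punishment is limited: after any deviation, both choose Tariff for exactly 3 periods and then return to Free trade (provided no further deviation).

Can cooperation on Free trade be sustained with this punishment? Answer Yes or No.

IC: δ+…+δ^3 ≥ (28−14)/(14−3) = 14/11.
At δ = 5/6: partial sum = 2.1065 ≥ 1.2727. Cooperation sustainable.

Yes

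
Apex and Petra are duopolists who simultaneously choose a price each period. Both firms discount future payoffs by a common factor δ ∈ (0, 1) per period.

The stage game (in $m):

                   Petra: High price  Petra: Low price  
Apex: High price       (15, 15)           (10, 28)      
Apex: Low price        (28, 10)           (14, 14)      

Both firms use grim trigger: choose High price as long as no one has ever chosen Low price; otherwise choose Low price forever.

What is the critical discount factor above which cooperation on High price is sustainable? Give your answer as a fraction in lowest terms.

One-period gain from deviating is 28 − 15 = 13. The loss is 15 − 14 = 1 in every subsequent period, with present value 1·δ/(1−δ).
Deviation is unprofitable when 1·δ/(1−δ) ≥ 13, i.e. δ/(1−δ) ≥ 13.
Equivalently δ ≥ 13/(13+1) = 13/14.

13/14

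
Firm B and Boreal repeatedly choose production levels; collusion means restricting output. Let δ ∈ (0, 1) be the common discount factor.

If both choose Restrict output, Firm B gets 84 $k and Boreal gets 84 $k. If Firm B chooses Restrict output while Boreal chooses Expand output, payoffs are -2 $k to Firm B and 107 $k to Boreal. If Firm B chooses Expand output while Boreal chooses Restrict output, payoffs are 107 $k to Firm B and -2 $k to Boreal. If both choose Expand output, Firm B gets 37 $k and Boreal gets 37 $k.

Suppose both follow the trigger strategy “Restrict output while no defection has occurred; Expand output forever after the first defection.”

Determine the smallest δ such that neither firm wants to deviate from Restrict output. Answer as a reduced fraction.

Under grim trigger the critical discount factor is (T−C)/(T−P) with T = 107, C = 84, P = 37.
δ* = (107−84)/(107−37) = 23/70.

23/70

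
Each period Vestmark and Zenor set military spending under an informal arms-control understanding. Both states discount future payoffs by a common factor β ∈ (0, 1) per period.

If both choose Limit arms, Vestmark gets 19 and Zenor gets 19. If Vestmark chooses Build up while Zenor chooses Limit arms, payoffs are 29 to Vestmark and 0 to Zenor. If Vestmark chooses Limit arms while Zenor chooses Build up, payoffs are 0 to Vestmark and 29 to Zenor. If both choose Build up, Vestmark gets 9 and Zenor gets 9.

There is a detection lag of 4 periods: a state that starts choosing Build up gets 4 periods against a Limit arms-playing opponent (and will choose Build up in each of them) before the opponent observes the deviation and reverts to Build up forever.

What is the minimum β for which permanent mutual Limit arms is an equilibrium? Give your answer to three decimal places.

Deviating for the 4 undetected periods gains 29−19 = 10 per period over cooperation, then loses 19−9 = 10 per period forever once punishment starts.
Gain: 10(1 + β + … + β^3); loss: 10·β^4/(1−β).
No profitable deviation ⇔ 10(1−β^4) ≤ 10·β^4, i.e. β^4 ≥ 10/(10+10) = 1/2.
Hence β ≥ (1/2)^(1/4) ≈ 0.841.

0.841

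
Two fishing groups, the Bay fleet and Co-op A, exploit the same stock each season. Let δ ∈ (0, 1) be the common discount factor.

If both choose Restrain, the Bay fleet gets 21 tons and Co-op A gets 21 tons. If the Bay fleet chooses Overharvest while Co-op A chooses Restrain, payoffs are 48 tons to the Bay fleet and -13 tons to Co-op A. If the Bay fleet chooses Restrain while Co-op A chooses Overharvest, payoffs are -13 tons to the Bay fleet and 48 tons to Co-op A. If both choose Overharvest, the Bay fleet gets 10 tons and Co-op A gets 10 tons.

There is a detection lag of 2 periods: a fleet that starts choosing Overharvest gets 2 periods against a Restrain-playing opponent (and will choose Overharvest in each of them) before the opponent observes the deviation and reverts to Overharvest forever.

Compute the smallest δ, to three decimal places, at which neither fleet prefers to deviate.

0.843

The best deviation is to choose Overharvest for all 2 undetected periods, earning 48 each, then 10 forever once detected.
Deviation value: 48(1−δ^2)/(1−δ) + 10δ^2/(1−δ); cooperation value: 21/(1−δ).
IC: 21 ≥ 48(1−δ^2) + 10δ^2 = 48 − 38δ^2.
So δ^2 ≥ 27/38, giving δ ≥ (27/38)^(1/2) ≈ 0.843.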